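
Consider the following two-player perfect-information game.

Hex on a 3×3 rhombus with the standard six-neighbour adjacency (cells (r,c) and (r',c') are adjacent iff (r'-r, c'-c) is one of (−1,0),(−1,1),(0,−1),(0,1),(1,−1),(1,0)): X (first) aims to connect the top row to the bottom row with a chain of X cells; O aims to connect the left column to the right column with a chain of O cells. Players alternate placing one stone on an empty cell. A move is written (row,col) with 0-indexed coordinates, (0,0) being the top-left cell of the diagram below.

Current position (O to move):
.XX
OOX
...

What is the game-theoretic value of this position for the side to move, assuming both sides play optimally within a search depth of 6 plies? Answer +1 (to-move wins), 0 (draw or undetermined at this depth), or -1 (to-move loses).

[.XX/OOX/...] O move#1: (0,0):-1/OXX/OOX/...*, (2,0):-1/.XX/OOX/O.., (2,1):-1/.XX/OOX/.O., (2,2):-1/.XX/OOX/..O
[OXX/OOX/...] X move#2: (2,0):+1/OXX/OOX/X..*, (2,1):+1/OXX/OOX/.X., (2,2):+1/OXX/OOX/..X
[OXX/OOX/X..] O move#3: (2,1):-1/OXX/OOX/XO.*, (2,2):-1/OXX/OOX/X.O
[OXX/OOX/XO.] X move#4: (2,2):+1/OXX/OOX/XOX*
[OXX/OOX/XOX] end (terminal -1, O#5); searched .XX/OOX/... to 6

value(.XX/OOX/..., O) = -1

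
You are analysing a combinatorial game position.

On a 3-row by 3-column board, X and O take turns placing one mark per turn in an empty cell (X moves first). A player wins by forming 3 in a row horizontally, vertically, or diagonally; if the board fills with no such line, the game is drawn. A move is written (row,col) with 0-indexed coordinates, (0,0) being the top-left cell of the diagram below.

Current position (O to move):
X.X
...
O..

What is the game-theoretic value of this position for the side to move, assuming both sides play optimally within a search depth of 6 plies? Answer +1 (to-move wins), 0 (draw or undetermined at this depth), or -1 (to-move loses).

value(X.X/.../O.., O) = -1

ply 1, O at X.X/.../O.. | (0,1)=-1→XOX/.../O..*; (1,0)=-1→X.X/O../O..; (1,1)=-1→X.X/.O./O..; (1,2)=-1→X.X/..O/O..; (2,1)=-1→X.X/.../OO.; (2,2)=-1→X.X/.../O.O
ply 2, X at XOX/.../O.. | (1,0)=-1→XOX/X../O..; (1,1)=+0→XOX/.X./O..; (1,2)=+0→XOX/..X/O..; (2,1)=+0→XOX/.../OX.; (2,2)=+1→XOX/.../O.X*
ply 3, O at XOX/.../O.X | (1,0)=-1→XOX/O../O.X*; (1,1)=-1→XOX/.O./O.X; (1,2)=-1→XOX/..O/O.X; (2,1)=-1→XOX/.../OOX
ply 4, X at XOX/O../O.X | (1,1)=+1→XOX/OX./O.X*; (1,2)=+1→XOX/O.X/O.X; (2,1)=+1→XOX/O../OXX
ply 5: XOX/OX./O.X is terminal -1 (O); from X.X/.../O.. depth 6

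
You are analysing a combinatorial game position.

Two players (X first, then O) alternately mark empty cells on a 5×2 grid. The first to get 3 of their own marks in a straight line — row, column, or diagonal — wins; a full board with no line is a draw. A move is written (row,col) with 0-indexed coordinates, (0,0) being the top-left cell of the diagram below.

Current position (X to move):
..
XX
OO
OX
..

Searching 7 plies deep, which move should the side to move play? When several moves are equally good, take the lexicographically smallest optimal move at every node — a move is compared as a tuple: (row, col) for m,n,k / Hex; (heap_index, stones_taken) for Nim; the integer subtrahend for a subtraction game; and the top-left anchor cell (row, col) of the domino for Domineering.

ply 1, X at ../XX/OO/OX/.. | (0,0)=-1→X./XX/OO/OX/..; (0,1)=-1→.X/XX/OO/OX/..; (4,0)=+0→../XX/OO/OX/X.*; (4,1)=-1→../XX/OO/OX/.X
ply 2, O at ../XX/OO/OX/X. | (0,0)=+0→O./XX/OO/OX/X.*; (0,1)=+0→.O/XX/OO/OX/X.; (4,1)=+0→../XX/OO/OX/XO
ply 3, X at O./XX/OO/OX/X. | (0,1)=+0→OX/XX/OO/OX/X.*; (4,1)=+0→O./XX/OO/OX/XX
ply 4, O at OX/XX/OO/OX/X. | (4,1)=+0→OX/XX/OO/OX/XO*
ply 5: OX/XX/OO/OX/XO is terminal +0 (X); from ../XX/OO/OX/.. depth 7

X's best at [../XX/OO/OX/..]: (4,0)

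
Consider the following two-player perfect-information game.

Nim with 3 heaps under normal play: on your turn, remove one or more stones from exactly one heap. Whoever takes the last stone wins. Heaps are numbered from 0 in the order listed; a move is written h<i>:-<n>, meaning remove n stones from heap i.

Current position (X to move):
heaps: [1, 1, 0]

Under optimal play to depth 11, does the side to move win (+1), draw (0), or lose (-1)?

value((1,1,0), X) = -1

[(1,1,0)] X move#1: h0:-1:-1/(0,1,0)*, h1:-1:-1/(1,0,0)
[(0,1,0)] O move#2: h1:-1:+1/(0,0,0)*
[(0,0,0)] end (terminal -1, X#3); searched (1,1,0) to 11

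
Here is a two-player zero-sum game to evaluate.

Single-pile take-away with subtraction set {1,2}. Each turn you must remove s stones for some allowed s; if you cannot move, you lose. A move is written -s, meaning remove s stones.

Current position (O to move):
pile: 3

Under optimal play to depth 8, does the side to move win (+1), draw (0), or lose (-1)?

value(3, O) = -1

[3] O move#1: -1:-1/2*, -2:-1/1
[2] X move#2: -1:-1/1, -2:+1/0*
[0] end (terminal -1, O#3); searched 3 to 8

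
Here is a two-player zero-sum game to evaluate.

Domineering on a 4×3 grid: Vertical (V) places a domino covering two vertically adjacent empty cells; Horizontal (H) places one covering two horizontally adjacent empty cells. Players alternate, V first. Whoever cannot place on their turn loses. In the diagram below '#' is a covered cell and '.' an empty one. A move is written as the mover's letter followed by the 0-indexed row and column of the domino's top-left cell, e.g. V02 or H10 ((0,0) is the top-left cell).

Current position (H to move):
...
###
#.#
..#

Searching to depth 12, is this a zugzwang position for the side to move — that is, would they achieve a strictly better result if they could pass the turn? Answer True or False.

zugzwang(.../###/#.#/..#, H) = False

p1 H@[.../###/#.#/..#]: H00[##./###/#.#/..#]-1 H01[.##/###/#.#/..#]-1 H30[.../###/#.#/###]+1*
p2 V@[.../###/#.#/###] terminal -1; root [.../###/#.#/..#] d12
pass branch (V moves first from the same position):
  | p1 V@[.../###/#.#/..#]: V21[.../###/###/.##]-1*
  | p2 H@[.../###/###/.##]: H00[##./###/###/.##]+1* H01[.##/###/###/.##]+1
  | p3 V@[##./###/###/.##] terminal -1; root [.../###/#.#/..#] d12
H moving scores +1; H passing scores +1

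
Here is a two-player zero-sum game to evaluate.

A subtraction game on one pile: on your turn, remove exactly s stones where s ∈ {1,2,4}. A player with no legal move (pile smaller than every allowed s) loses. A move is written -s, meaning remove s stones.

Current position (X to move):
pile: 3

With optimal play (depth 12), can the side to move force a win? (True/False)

X winning at [3]: False

[3] X move#1: -1:-1/2*, -2:-1/1
[2] O move#2: -1:-1/1, -2:+1/0*
[0] end (terminal -1, X#3); searched 3 to 12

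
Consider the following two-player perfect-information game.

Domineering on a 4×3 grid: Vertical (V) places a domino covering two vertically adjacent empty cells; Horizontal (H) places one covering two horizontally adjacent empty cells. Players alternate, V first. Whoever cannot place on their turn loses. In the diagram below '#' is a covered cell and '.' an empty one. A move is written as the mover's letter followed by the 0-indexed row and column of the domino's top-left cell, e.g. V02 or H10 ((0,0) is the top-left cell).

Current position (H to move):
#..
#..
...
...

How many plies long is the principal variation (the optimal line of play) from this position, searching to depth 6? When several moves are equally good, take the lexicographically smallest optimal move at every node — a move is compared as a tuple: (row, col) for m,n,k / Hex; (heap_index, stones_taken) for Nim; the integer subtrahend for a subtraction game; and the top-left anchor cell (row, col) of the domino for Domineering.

p1 H@[#../#../.../...]: H01[###/#../.../...]-1* H11[#../###/.../...]-1 H20[#../#../##./...]-1 H21[#../#../.##/...]-1 H30[#../#../.../##.]-1 H31[#../#../.../.##]-1
p2 V@[###/#../.../...]: V11[###/##./.#./...]+1* V12[###/#.#/..#/...]-1 V20[###/#../#../#..]-1 V21[###/#../.#./.#.]+1 V22[###/#../..#/..#]-1
p3 H@[###/##./.#./...]: H30[###/##./.#./##.]-1* H31[###/##./.#./.##]-1
p4 V@[###/##./.#./##.]: V12[###/###/.##/##.]+1* V22[###/##./.##/###]+1
p5 H@[###/###/.##/##.] terminal -1; root [#../#../.../...] d6

PV length from [#../#../.../...]: 4 plies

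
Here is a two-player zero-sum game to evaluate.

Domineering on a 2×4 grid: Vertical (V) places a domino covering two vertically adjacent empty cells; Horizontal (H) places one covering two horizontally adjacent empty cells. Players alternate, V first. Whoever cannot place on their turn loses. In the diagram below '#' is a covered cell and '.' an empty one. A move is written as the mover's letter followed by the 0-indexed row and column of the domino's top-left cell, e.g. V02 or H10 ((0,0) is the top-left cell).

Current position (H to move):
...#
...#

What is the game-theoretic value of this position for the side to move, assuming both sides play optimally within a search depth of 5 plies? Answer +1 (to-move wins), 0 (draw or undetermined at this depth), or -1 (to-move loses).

ply 1, H at ...#/...# | H00=+1→##.#/...#*; H01=+1→.###/...#; H10=+1→...#/##.#; H11=+1→...#/.###
ply 2, V at ##.#/...# | V02=-1→####/..##*
ply 3, H at ####/..## | H10=+1→####/####*
ply 4: ####/#### is terminal -1 (V); from ...#/...# depth 5

value(...#/...#, H) = +1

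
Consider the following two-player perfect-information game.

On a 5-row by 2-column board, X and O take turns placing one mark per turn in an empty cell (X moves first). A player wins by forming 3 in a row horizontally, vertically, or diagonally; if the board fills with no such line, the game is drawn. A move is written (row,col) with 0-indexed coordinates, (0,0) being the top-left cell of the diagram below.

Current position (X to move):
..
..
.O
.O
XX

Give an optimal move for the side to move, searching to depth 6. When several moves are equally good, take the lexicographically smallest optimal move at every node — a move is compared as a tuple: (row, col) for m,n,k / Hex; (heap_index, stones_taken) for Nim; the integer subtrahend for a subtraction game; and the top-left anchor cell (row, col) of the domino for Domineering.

X's best at [../../.O/.O/XX]: (1,1)

[../../.O/.O/XX] X move#1: (0,0):-1/X./../.O/.O/XX, (0,1):-1/.X/../.O/.O/XX, (1,0):-1/../X./.O/.O/XX, (1,1):+0/../.X/.O/.O/XX*, (2,0):-1/../../XO/.O/XX, (3,0):-1/../../.O/XO/XX
[../.X/.O/.O/XX] O move#2: (0,0):+0/O./.X/.O/.O/XX*, (0,1):+0/.O/.X/.O/.O/XX, (1,0):+0/../OX/.O/.O/XX, (2,0):+0/../.X/OO/.O/XX, (3,0):+0/../.X/.O/OO/XX
[O./.X/.O/.O/XX] X move#3: (0,1):+0/OX/.X/.O/.O/XX*, (1,0):+0/O./XX/.O/.O/XX, (2,0):+0/O./.X/XO/.O/XX, (3,0):+0/O./.X/.O/XO/XX
[OX/.X/.O/.O/XX] O move#4: (1,0):+0/OX/OX/.O/.O/XX*, (2,0):+0/OX/.X/OO/.O/XX, (3,0):+0/OX/.X/.O/OO/XX
[OX/OX/.O/.O/XX] X move#5: (2,0):+0/OX/OX/XO/.O/XX*, (3,0):-1/OX/OX/.O/XO/XX
[OX/OX/XO/.O/XX] O move#6: (3,0):+0/OX/OX/XO/OO/XX*
[OX/OX/XO/OO/XX] end (terminal +0, X#7); searched ../../.O/.O/XX to 6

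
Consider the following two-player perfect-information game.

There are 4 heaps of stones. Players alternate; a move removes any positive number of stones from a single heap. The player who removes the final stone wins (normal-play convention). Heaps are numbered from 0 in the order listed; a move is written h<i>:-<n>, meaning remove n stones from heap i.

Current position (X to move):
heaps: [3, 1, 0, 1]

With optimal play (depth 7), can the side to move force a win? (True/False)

ply 1, X at (3,1,0,1) | h0:-1=-1→(2,1,0,1); h0:-2=-1→(1,1,0,1); h0:-3=+1→(0,1,0,1)*; h1:-1=-1→(3,0,0,1); h3:-1=-1→(3,1,0,0)
ply 2, O at (0,1,0,1) | h1:-1=-1→(0,0,0,1)*; h3:-1=-1→(0,1,0,0)
ply 3, X at (0,0,0,1) | h3:-1=+1→(0,0,0,0)*
ply 4: (0,0,0,0) is terminal -1 (O); from (3,1,0,1) depth 7

X winning at [(3,1,0,1)]: True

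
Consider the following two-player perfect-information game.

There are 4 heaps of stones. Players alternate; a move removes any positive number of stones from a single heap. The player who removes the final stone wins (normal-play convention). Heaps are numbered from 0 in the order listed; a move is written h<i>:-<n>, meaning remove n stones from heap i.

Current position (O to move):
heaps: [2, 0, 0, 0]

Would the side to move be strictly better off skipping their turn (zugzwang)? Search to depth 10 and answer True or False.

p1 O@[(2,0,0,0)]: h0:-1[(1,0,0,0)]-1 h0:-2[(0,0,0,0)]+1*
p2 X@[(0,0,0,0)] terminal -1; root [(2,0,0,0)] d10
suppose O passes — search the same position with X to move:
pass> p1 X@[(2,0,0,0)]: h0:-1[(1,0,0,0)]-1 h0:-2[(0,0,0,0)]+1*
pass> p2 O@[(0,0,0,0)] terminal -1; root [(2,0,0,0)] d10
for O: play +1, pass -1

zugzwang((2,0,0,0), O) = False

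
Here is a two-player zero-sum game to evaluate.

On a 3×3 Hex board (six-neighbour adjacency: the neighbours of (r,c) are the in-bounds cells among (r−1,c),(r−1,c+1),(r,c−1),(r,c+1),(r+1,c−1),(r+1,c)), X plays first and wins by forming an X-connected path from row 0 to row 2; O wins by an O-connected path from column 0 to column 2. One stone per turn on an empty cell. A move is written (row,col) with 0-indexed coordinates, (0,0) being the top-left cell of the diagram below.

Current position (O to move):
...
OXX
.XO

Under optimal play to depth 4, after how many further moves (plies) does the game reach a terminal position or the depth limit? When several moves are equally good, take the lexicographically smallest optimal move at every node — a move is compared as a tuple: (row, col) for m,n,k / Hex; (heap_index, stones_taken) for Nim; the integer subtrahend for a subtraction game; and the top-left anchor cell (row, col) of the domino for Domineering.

PV length from [.../OXX/.XO]: 2 plies

p1 O@[.../OXX/.XO]: (0,0)[O../OXX/.XO]-1* (0,1)[.O./OXX/.XO]-1 (0,2)[..O/OXX/.XO]-1 (2,0)[.../OXX/OXO]-1
p2 X@[O../OXX/.XO]: (0,1)[OX./OXX/.XO]+1* (0,2)[O.X/OXX/.XO]+1 (2,0)[O../OXX/XXO]+1
p3 O@[OX./OXX/.XO] terminal -1; root [.../OXX/.XO] d4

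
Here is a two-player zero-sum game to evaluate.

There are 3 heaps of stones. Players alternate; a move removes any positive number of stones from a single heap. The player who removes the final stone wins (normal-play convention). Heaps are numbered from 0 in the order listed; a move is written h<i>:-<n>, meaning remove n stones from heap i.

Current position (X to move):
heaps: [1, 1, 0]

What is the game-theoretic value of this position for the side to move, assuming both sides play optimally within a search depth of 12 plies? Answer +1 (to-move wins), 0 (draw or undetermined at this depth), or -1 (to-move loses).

p1 X@[(1,1,0)]: h0:-1[(0,1,0)]-1* h1:-1[(1,0,0)]-1
p2 O@[(0,1,0)]: h1:-1[(0,0,0)]+1*
p3 X@[(0,0,0)] terminal -1; root [(1,1,0)] d12

value((1,1,0), X) = -1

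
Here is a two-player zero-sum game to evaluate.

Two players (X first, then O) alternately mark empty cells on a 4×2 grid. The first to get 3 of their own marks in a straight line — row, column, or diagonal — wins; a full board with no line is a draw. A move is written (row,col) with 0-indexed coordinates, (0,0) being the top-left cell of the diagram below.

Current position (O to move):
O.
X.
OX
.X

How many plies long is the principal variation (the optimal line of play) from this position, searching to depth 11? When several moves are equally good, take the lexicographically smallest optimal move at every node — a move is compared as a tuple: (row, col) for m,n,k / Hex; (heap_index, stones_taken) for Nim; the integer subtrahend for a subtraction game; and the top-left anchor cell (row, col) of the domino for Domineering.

[O./X./OX/.X] O move#1: (0,1):-1/OO/X./OX/.X, (1,1):+0/O./XO/OX/.X*, (3,0):-1/O./X./OX/OX
[O./XO/OX/.X] X move#2: (0,1):+0/OX/XO/OX/.X*, (3,0):+0/O./XO/OX/XX
[OX/XO/OX/.X] O move#3: (3,0):+0/OX/XO/OX/OX*
[OX/XO/OX/OX] end (terminal +0, X#4); searched O./X./OX/.X to 11

PV length from [O./X./OX/.X]: 3 plies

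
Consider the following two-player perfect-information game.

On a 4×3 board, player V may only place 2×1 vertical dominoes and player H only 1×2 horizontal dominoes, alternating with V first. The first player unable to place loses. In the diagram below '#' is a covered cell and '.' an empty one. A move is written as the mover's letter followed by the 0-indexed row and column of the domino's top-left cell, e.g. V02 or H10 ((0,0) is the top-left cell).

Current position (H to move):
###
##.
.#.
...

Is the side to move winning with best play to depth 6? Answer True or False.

p1 H@[###/##./.#./...]: H30[###/##./.#./##.]-1* H31[###/##./.#./.##]-1
p2 V@[###/##./.#./##.]: V12[###/###/.##/##.]+1* V22[###/##./.##/###]+1
p3 H@[###/###/.##/##.] terminal -1; root [###/##./.#./...] d6

H winning at [###/##./.#./...]: False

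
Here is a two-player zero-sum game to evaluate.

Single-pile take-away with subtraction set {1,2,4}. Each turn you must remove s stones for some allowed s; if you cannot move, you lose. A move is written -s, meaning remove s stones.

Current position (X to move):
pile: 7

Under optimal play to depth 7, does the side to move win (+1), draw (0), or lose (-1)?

ply 1, X at 7 | -1=+1→6*; -2=-1→5; -4=+1→3
ply 2, O at 6 | -1=-1→5*; -2=-1→4; -4=-1→2
ply 3, X at 5 | -1=-1→4; -2=+1→3*; -4=-1→1
ply 4, O at 3 | -1=-1→2*; -2=-1→1
ply 5, X at 2 | -1=-1→1; -2=+1→0*
ply 6: 0 is terminal -1 (O); from 7 depth 7

value(7, X) = +1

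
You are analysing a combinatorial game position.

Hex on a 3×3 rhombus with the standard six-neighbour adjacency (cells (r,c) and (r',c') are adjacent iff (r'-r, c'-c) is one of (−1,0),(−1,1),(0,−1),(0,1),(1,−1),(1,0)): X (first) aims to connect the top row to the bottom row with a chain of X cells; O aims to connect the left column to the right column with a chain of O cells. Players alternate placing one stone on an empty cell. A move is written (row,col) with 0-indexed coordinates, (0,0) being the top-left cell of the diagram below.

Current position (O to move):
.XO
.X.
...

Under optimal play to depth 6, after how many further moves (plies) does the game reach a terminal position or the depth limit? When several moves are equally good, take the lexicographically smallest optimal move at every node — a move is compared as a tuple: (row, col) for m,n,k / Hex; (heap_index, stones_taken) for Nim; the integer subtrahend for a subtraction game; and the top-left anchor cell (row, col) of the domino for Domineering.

[.XO/.X./...] O move#1: (0,0):-1/OXO/.X./...*, (1,0):-1/.XO/OX./..., (1,2):-1/.XO/.XO/..., (2,0):-1/.XO/.X./O.., (2,1):-1/.XO/.X./.O., (2,2):-1/.XO/.X./..O
[OXO/.X./...] X move#2: (1,0):+1/OXO/XX./...*, (1,2):+1/OXO/.XX/..., (2,0):+1/OXO/.X./X.., (2,1):+1/OXO/.X./.X., (2,2):+1/OXO/.X./..X
[OXO/XX./...] O move#3: (1,2):-1/OXO/XXO/...*, (2,0):-1/OXO/XX./O.., (2,1):-1/OXO/XX./.O., (2,2):-1/OXO/XX./..O
[OXO/XXO/...] X move#4: (2,0):+1/OXO/XXO/X..*, (2,1):+1/OXO/XXO/.X., (2,2):+1/OXO/XXO/..X
[OXO/XXO/X..] end (terminal -1, O#5); searched .XO/.X./... to 6

PV length from [.XO/.X./...]: 4 plies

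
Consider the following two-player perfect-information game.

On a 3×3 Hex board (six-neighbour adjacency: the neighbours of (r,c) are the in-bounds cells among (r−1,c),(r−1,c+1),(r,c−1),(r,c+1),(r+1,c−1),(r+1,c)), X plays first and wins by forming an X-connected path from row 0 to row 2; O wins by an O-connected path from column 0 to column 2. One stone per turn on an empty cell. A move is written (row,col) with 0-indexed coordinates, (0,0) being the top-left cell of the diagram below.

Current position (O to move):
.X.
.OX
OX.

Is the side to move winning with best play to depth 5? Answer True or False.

ply 1, O at .X./.OX/OX. | (0,0)=-1→OX./.OX/OX.; (0,2)=+1→.XO/.OX/OX.*; (1,0)=-1→.X./OOX/OX.; (2,2)=-1→.X./.OX/OXO
ply 2: .XO/.OX/OX. is terminal -1 (X); from .X./.OX/OX. depth 5

O winning at [.X./.OX/OX.]: True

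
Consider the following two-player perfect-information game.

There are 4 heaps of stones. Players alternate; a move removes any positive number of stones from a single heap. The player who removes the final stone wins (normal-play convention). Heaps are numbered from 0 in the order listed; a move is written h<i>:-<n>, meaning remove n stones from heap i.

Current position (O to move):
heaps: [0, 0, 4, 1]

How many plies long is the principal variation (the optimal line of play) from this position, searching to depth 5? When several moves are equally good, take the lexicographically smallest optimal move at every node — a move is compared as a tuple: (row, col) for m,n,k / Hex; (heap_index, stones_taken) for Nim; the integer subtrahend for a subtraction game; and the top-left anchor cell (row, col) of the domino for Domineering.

PV length from [(0,0,4,1)]: 3 plies

[(0,0,4,1)] O move#1: h2:-1:-1/(0,0,3,1), h2:-2:-1/(0,0,2,1), h2:-3:+1/(0,0,1,1)*, h2:-4:-1/(0,0,0,1), h3:-1:-1/(0,0,4,0)
[(0,0,1,1)] X move#2: h2:-1:-1/(0,0,0,1)*, h3:-1:-1/(0,0,1,0)
[(0,0,0,1)] O move#3: h3:-1:+1/(0,0,0,0)*
[(0,0,0,0)] end (terminal -1, X#4); searched (0,0,4,1) to 5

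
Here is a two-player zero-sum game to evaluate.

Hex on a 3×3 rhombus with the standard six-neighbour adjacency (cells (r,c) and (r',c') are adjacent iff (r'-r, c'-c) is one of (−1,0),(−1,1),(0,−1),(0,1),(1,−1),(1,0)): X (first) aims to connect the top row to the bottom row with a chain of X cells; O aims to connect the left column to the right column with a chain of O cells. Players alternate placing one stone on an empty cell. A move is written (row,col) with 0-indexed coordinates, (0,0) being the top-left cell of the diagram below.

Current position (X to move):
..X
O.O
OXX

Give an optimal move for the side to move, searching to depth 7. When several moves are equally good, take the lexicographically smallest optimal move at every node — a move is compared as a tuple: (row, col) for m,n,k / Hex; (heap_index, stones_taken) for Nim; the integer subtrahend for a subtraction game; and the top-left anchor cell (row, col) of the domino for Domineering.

X's best at [..X/O.O/OXX]: (1,1)

p1 X@[..X/O.O/OXX]: (0,0)[X.X/O.O/OXX]-1 (0,1)[.XX/O.O/OXX]-1 (1,1)[..X/OXO/OXX]+1*
p2 O@[..X/OXO/OXX] terminal -1; root [..X/O.O/OXX] d7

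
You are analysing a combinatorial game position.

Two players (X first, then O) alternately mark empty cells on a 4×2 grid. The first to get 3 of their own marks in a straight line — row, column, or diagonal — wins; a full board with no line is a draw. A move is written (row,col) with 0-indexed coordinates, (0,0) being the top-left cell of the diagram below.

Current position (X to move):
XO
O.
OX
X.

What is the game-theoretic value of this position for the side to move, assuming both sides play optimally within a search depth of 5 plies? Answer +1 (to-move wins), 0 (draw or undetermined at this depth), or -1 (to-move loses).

ply 1, X at XO/O./OX/X. | (1,1)=+0→XO/OX/OX/X.*; (3,1)=+0→XO/O./OX/XX
ply 2, O at XO/OX/OX/X. | (3,1)=+0→XO/OX/OX/XO*
ply 3: XO/OX/OX/XO is terminal +0 (X); from XO/O./OX/X. depth 5

value(XO/O./OX/X., X) = 0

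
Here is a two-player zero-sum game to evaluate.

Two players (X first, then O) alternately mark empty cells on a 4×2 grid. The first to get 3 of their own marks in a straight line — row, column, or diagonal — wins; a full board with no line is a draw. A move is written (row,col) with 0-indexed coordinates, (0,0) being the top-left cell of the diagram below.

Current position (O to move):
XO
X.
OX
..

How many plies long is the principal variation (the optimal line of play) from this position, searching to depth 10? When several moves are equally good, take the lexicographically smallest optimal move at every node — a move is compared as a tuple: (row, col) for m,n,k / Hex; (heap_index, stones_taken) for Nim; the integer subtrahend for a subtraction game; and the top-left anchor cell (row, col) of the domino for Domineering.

[XO/X./OX/..] O move#1: (1,1):+0/XO/XO/OX/..*, (3,0):+0/XO/X./OX/O., (3,1):+0/XO/X./OX/.O
[XO/XO/OX/..] X move#2: (3,0):+0/XO/XO/OX/X.*, (3,1):+0/XO/XO/OX/.X
[XO/XO/OX/X.] O move#3: (3,1):+0/XO/XO/OX/XO*
[XO/XO/OX/XO] end (terminal +0, X#4); searched XO/X./OX/.. to 10

PV length from [XO/X./OX/..]: 3 plies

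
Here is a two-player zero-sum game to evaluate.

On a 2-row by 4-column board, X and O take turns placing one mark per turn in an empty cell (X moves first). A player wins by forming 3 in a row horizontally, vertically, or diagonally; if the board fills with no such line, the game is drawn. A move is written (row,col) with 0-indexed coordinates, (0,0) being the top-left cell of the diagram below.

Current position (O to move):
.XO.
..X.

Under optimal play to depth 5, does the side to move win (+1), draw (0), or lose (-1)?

p1 O@[.XO./..X.]: (0,0)[OXO./..X.]-1 (0,3)[.XOO/..X.]-1 (1,0)[.XO./O.X.]+0* (1,1)[.XO./.OX.]+0 (1,3)[.XO./..XO]+0
p2 X@[.XO./O.X.]: (0,0)[XXO./O.X.]+0* (0,3)[.XOX/O.X.]+0 (1,1)[.XO./OXX.]+0 (1,3)[.XO./O.XX]+0
p3 O@[XXO./O.X.]: (0,3)[XXOO/O.X.]+0* (1,1)[XXO./OOX.]+0 (1,3)[XXO./O.XO]+0
p4 X@[XXOO/O.X.]: (1,1)[XXOO/OXX.]+0* (1,3)[XXOO/O.XX]+0
p5 O@[XXOO/OXX.]: (1,3)[XXOO/OXXO]+0*
p6 X@[XXOO/OXXO] terminal +0; root [.XO./..X.] d5

value(.XO./..X., O) = 0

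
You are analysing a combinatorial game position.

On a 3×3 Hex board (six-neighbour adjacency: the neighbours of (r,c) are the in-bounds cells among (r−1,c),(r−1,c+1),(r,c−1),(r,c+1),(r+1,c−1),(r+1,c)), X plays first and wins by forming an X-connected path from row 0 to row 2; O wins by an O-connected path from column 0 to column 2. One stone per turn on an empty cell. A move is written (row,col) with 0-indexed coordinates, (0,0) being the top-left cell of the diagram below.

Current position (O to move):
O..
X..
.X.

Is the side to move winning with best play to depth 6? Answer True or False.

[O../X../.X.] O move#1: (0,1):-1/OO./X../.X., (0,2):-1/O.O/X../.X., (1,1):+1/O../XO./.X.*, (1,2):-1/O../X.O/.X., (2,0):-1/O../X../OX., (2,2):-1/O../X../.XO
[O../XO./.X.] X move#2: (0,1):-1/OX./XO./.X.*, (0,2):-1/O.X/XO./.X., (1,2):-1/O../XOX/.X., (2,0):-1/O../XO./XX., (2,2):-1/O../XO./.XX
[OX./XO./.X.] O move#3: (0,2):-1/OXO/XO./.X., (1,2):-1/OX./XOO/.X., (2,0):+1/OX./XO./OX.*, (2,2):-1/OX./XO./.XO
[OX./XO./OX.] X move#4: (0,2):-1/OXX/XO./OX.*, (1,2):-1/OX./XOX/OX., (2,2):-1/OX./XO./OXX
[OXX/XO./OX.] O move#5: (1,2):+1/OXX/XOO/OX.*, (2,2):-1/OXX/XO./OXO
[OXX/XOO/OX.] end (terminal -1, X#6); searched O../X../.X. to 6

O winning at [O../X../.X.]: True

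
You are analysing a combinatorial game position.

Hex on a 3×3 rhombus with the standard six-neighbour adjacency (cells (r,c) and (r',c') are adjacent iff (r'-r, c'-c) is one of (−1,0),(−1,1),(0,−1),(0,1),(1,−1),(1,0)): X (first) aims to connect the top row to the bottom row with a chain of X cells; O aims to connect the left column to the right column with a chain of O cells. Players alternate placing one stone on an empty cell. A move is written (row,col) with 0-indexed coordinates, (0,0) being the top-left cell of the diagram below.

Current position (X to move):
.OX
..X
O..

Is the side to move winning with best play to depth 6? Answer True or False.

X winning at [.OX/..X/O..]: True

[.OX/..X/O..] X move#1: (0,0):+1/XOX/..X/O..*, (1,0):+1/.OX/X.X/O.., (1,1):+1/.OX/.XX/O.., (2,1):+1/.OX/..X/OX., (2,2):+1/.OX/..X/O.X
[XOX/..X/O..] O move#2: (1,0):-1/XOX/O.X/O..*, (1,1):-1/XOX/.OX/O.., (2,1):-1/XOX/..X/OO., (2,2):-1/XOX/..X/O.O
[XOX/O.X/O..] X move#3: (1,1):+1/XOX/OXX/O..*, (2,1):+1/XOX/O.X/OX., (2,2):+1/XOX/O.X/O.X
[XOX/OXX/O..] O move#4: (2,1):-1/XOX/OXX/OO.*, (2,2):-1/XOX/OXX/O.O
[XOX/OXX/OO.] X move#5: (2,2):+1/XOX/OXX/OOX*
[XOX/OXX/OOX] end (terminal -1, O#6); searched .OX/..X/O.. to 6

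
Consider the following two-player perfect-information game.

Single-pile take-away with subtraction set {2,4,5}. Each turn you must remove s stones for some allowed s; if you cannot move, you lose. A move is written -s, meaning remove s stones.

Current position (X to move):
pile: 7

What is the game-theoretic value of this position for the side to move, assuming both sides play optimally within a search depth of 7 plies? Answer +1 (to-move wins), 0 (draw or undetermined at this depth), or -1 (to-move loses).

[7] X move#1: -2:-1/5*, -4:-1/3, -5:-1/2
[5] O move#2: -2:-1/3, -4:+1/1*, -5:+1/0
[1] end (terminal -1, X#3); searched 7 to 7

value(7, X) = -1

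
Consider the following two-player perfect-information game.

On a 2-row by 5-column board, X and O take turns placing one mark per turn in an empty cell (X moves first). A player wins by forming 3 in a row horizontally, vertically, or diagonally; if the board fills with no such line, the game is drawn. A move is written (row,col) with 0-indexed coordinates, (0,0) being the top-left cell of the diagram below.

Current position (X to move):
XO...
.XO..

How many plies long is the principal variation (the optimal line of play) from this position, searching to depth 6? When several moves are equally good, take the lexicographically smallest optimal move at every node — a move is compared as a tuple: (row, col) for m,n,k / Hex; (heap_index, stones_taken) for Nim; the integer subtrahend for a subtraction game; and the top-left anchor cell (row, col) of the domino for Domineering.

[XO.../.XO..] X move#1: (0,2):+0/XOX../.XO..*, (0,3):+0/XO.X./.XO.., (0,4):+0/XO..X/.XO.., (1,0):+0/XO.../XXO.., (1,3):+0/XO.../.XOX., (1,4):+0/XO.../.XO.X
[XOX../.XO..] O move#2: (0,3):+0/XOXO./.XO..*, (0,4):+0/XOX.O/.XO.., (1,0):+0/XOX../OXO.., (1,3):+0/XOX../.XOO., (1,4):+0/XOX../.XO.O
[XOXO./.XO..] X move#3: (0,4):+0/XOXOX/.XO..*, (1,0):+0/XOXO./XXO.., (1,3):+0/XOXO./.XOX., (1,4):+0/XOXO./.XO.X
[XOXOX/.XO..] O move#4: (1,0):+0/XOXOX/OXO..*, (1,3):+0/XOXOX/.XOO., (1,4):+0/XOXOX/.XO.O
[XOXOX/OXO..] X move#5: (1,3):+0/XOXOX/OXOX.*, (1,4):+0/XOXOX/OXO.X
[XOXOX/OXOX.] O move#6: (1,4):+0/XOXOX/OXOXO*
[XOXOX/OXOXO] end (terminal +0, X#7); searched XO.../.XO.. to 6

PV length from [XO.../.XO..]: 6 plies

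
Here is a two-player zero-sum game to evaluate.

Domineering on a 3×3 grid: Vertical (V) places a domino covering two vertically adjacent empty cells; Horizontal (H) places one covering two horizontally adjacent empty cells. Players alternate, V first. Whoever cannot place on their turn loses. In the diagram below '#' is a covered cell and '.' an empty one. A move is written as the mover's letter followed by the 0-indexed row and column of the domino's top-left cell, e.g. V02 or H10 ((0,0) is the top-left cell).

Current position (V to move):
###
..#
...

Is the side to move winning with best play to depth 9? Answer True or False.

p1 V@[###/..#/...]: V10[###/#.#/#..]-1 V11[###/.##/.#.]+1*
p2 H@[###/.##/.#.] terminal -1; root [###/..#/...] d9

V winning at [###/..#/...]: True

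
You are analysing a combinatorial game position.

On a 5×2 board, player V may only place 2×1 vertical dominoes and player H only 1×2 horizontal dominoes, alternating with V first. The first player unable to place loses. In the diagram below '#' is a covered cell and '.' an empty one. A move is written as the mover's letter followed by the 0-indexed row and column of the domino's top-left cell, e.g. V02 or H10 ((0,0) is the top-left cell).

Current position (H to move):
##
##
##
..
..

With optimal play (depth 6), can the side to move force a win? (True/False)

H winning at [##/##/##/../..]: True

[##/##/##/../..] H move#1: H30:+1/##/##/##/##/..*, H40:+1/##/##/##/../##
[##/##/##/##/..] end (terminal -1, V#2); searched ##/##/##/../.. to 6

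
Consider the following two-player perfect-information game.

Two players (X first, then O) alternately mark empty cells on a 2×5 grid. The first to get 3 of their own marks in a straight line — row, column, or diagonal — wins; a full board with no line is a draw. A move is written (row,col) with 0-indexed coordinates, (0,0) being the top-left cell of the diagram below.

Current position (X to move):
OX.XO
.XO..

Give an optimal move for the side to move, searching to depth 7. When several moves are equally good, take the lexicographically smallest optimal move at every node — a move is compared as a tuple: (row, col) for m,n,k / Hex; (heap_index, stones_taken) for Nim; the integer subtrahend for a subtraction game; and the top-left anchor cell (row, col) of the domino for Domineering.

ply 1, X at OX.XO/.XO.. | (0,2)=+1→OXXXO/.XO..*; (1,0)=+0→OX.XO/XXO..; (1,3)=+0→OX.XO/.XOX.; (1,4)=+0→OX.XO/.XO.X
ply 2: OXXXO/.XO.. is terminal -1 (O); from OX.XO/.XO.. depth 7

X's best at [OX.XO/.XO..]: (0,2)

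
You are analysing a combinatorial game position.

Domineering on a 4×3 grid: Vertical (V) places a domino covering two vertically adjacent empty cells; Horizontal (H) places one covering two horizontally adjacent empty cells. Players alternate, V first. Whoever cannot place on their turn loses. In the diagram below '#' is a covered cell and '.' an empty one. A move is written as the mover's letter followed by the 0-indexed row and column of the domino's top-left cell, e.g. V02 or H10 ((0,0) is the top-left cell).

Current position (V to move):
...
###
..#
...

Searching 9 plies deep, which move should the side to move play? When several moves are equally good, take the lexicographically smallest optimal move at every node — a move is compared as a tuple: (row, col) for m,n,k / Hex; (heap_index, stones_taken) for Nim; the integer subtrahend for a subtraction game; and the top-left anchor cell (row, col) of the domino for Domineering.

p1 V@[.../###/..#/...]: V20[.../###/#.#/#..]-1 V21[.../###/.##/.#.]+1*
p2 H@[.../###/.##/.#.]: H00[##./###/.##/.#.]-1* H01[.##/###/.##/.#.]-1
p3 V@[##./###/.##/.#.]: V20[##./###/###/##.]+1*
p4 H@[##./###/###/##.] terminal -1; root [.../###/..#/...] d9

V's best at [.../###/..#/...]: V21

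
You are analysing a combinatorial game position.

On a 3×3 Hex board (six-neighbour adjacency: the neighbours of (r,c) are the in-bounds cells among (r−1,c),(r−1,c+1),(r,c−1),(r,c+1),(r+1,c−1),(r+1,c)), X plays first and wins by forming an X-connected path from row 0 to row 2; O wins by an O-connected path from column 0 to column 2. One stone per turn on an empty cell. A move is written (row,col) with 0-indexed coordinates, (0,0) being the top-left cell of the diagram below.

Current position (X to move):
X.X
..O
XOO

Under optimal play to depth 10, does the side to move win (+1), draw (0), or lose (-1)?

value(X.X/..O/XOO, X) = +1

p1 X@[X.X/..O/XOO]: (0,1)[XXX/..O/XOO]+1* (1,0)[X.X/X.O/XOO]+1 (1,1)[X.X/.XO/XOO]+1
p2 O@[XXX/..O/XOO]: (1,0)[XXX/O.O/XOO]-1* (1,1)[XXX/.OO/XOO]-1
p3 X@[XXX/O.O/XOO]: (1,1)[XXX/OXO/XOO]+1*
p4 O@[XXX/OXO/XOO] terminal -1; root [X.X/..O/XOO] d10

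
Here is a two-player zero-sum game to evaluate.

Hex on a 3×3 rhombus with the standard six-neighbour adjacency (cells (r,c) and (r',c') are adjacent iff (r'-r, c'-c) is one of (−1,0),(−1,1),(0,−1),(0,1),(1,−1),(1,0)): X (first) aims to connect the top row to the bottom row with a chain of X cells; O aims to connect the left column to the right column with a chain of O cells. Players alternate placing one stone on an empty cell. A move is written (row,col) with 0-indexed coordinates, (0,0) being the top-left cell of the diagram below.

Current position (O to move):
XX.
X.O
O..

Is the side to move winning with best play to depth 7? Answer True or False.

O winning at [XX./X.O/O..]: True

[XX./X.O/O..] O move#1: (0,2):+1/XXO/X.O/O..*, (1,1):+1/XX./XOO/O.., (2,1):+1/XX./X.O/OO., (2,2):+1/XX./X.O/O.O
[XXO/X.O/O..] X move#2: (1,1):-1/XXO/XXO/O..*, (2,1):-1/XXO/X.O/OX., (2,2):-1/XXO/X.O/O.X
[XXO/XXO/O..] O move#3: (2,1):+1/XXO/XXO/OO.*, (2,2):-1/XXO/XXO/O.O
[XXO/XXO/OO.] end (terminal -1, X#4); searched XX./X.O/O.. to 7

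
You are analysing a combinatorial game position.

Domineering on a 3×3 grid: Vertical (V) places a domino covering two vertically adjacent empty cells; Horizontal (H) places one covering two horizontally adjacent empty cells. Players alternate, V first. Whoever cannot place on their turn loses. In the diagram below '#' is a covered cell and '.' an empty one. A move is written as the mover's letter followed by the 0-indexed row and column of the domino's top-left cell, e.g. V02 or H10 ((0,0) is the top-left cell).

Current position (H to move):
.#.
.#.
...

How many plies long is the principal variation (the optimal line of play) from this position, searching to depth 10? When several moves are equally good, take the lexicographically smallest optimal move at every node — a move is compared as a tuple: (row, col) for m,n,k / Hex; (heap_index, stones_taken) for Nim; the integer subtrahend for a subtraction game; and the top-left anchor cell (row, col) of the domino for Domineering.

[.#./.#./...] H move#1: H20:-1/.#./.#./##.*, H21:-1/.#./.#./.##
[.#./.#./##.] V move#2: V00:+1/##./##./##.*, V02:+1/.##/.##/##., V12:+1/.#./.##/###
[##./##./##.] end (terminal -1, H#3); searched .#./.#./... to 10

PV length from [.#./.#./...]: 2 plies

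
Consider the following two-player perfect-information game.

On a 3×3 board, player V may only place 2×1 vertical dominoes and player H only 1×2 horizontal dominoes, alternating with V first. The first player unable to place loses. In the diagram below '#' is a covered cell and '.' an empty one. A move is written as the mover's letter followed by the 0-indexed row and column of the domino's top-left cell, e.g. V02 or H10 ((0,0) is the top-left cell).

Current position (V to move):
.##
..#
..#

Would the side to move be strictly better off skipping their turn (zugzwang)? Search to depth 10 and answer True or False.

zugzwang(.##/..#/..#, V) = False

ply 1, V at .##/..#/..# | V00=-1→###/#.#/..#; V10=+1→.##/#.#/#.#*; V11=+1→.##/.##/.##
ply 2: .##/#.#/#.# is terminal -1 (H); from .##/..#/..# depth 10
suppose V passes — search the same position with H to move:
pass> ply 1, H at .##/..#/..# | H10=+1→.##/###/..#*; H20=-1→.##/..#/###
pass> ply 2: .##/###/..# is terminal -1 (V); from .##/..#/..# depth 10
for V: play +1, pass -1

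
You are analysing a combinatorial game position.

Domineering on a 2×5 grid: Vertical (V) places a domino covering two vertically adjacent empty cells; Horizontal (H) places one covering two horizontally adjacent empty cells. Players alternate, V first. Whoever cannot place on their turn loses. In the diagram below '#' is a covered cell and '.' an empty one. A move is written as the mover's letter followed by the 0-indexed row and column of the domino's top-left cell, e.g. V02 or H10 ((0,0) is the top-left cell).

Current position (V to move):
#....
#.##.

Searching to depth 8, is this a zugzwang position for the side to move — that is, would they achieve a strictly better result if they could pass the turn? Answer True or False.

[#..../#.##.] V move#1: V01:-1/##.../####.*, V04:-1/#...#/#.###
[##.../####.] H move#2: H02:-1/####./####., H03:+1/##.##/####.*
[##.##/####.] end (terminal -1, V#3); searched #..../#.##. to 8
suppose V passes — search the same position with H to move:
pass> [#..../#.##.] H move#1: H01:-1/###../#.##.*, H02:-1/#.##./#.##., H03:-1/#..##/#.##.
pass> [###../#.##.] V move#2: V04:+1/###.#/#.###*
pass> [###.#/#.###] end (terminal -1, H#3); searched #..../#.##. to 8
for V: play -1, pass +1

zugzwang(#..../#.##., V) = True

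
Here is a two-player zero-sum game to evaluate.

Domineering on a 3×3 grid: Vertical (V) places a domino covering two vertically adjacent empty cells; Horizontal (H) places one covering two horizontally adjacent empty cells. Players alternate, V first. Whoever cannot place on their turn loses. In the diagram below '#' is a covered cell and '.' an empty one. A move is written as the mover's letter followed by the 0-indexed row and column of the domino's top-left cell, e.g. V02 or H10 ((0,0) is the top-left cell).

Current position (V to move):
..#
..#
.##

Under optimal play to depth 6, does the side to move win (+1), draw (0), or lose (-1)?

value(..#/..#/.##, V) = +1

ply 1, V at ..#/..#/.## | V00=+1→#.#/#.#/.##*; V01=+1→.##/.##/.##; V10=-1→..#/#.#/###
ply 2: #.#/#.#/.## is terminal -1 (H); from ..#/..#/.## depth 6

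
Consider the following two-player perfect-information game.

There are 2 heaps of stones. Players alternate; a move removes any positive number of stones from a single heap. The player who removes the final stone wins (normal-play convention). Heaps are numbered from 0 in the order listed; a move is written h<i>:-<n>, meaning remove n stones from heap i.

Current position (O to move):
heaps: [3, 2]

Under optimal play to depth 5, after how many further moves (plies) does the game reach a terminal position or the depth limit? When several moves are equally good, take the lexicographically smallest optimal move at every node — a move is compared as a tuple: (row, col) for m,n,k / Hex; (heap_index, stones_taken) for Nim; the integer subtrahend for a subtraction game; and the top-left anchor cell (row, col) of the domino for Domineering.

PV length from [(3,2)]: 5 plies

p1 O@[(3,2)]: h0:-1[(2,2)]+1* h0:-2[(1,2)]-1 h0:-3[(0,2)]-1 h1:-1[(3,1)]-1 h1:-2[(3,0)]-1
p2 X@[(2,2)]: h0:-1[(1,2)]-1* h0:-2[(0,2)]-1 h1:-1[(2,1)]-1 h1:-2[(2,0)]-1
p3 O@[(1,2)]: h0:-1[(0,2)]-1 h1:-1[(1,1)]+1* h1:-2[(1,0)]-1
p4 X@[(1,1)]: h0:-1[(0,1)]-1* h1:-1[(1,0)]-1
p5 O@[(0,1)]: h1:-1[(0,0)]+1*
p6 X@[(0,0)] terminal -1; root [(3,2)] d5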